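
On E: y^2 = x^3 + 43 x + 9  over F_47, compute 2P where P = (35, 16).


Doubling: s = (3 x1^2 + a) / (2 y1)
s = (3*35^2 + 43) / (2*16) mod 47 = 31
x3 = s^2 - 2 x1 mod 47 = 31^2 - 2*35 = 45
y3 = s (x1 - x3) - y1 mod 47 = 31 * (35 - 45) - 16 = 3

2P = (45, 3)


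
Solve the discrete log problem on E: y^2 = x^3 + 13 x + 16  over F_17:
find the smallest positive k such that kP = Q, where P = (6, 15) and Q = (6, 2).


Enumerate multiples of P until we hit Q = (6, 2):
  1P = (6, 15)
  2P = (1, 8)
  3P = (14, 1)
  4P = (16, 11)
  5P = (4, 8)
  6P = (15, 13)
  7P = (12, 9)
  8P = (0, 13)
  9P = (13, 11)
  10P = (7, 5)
  11P = (2, 13)
  12P = (5, 11)
  13P = (5, 6)
  14P = (2, 4)
  15P = (7, 12)
  16P = (13, 6)
  17P = (0, 4)
  18P = (12, 8)
  19P = (15, 4)
  20P = (4, 9)
  21P = (16, 6)
  22P = (14, 16)
  23P = (1, 9)
  24P = (6, 2)
Match found at i = 24.

k = 24


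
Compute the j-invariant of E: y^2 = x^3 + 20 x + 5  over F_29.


Delta = -16(4 a^3 + 27 b^2) mod 29 = 12
-1728 * (4 a)^3 = -1728 * (4*20)^3 mod 29 = 2
j = 2 * 12^(-1) mod 29 = 5

j = 5 (mod 29)


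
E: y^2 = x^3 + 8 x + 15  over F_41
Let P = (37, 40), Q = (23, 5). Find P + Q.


P != Q, so use the chord formula.
s = (y2 - y1) / (x2 - x1) = (6) / (27) mod 41 = 23
x3 = s^2 - x1 - x2 mod 41 = 23^2 - 37 - 23 = 18
y3 = s (x1 - x3) - y1 mod 41 = 23 * (37 - 18) - 40 = 28

P + Q = (18, 28)


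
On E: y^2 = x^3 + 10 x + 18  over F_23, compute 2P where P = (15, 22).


k = 2 = 10_2 (binary, LSB first: 01)
Double-and-add from P = (15, 22):
  bit 0 = 0: acc unchanged = O
  bit 1 = 1: acc = O + (5, 3) = (5, 3)

2P = (5, 3)


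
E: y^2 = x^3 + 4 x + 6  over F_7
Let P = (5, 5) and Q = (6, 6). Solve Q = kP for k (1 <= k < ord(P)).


Enumerate multiples of P until we hit Q = (6, 6):
  1P = (5, 5)
  2P = (6, 6)
Match found at i = 2.

k = 2


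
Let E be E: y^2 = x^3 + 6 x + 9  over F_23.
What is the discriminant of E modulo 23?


4 a^3 + 27 b^2 = 4*6^3 + 27*9^2 = 864 + 2187 = 3051
Delta = -16 * (3051) = -48816
Delta mod 23 = 13

Delta = 13 (mod 23)


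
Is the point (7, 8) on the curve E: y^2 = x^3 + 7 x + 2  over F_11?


Check whether y^2 = x^3 + 7 x + 2 (mod 11) for (x, y) = (7, 8).
LHS: y^2 = 8^2 mod 11 = 9
RHS: x^3 + 7 x + 2 = 7^3 + 7*7 + 2 mod 11 = 9
LHS = RHS

Yes, on the curve


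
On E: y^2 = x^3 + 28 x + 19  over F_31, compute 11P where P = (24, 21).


k = 11 = 1011_2 (binary, LSB first: 1101)
Double-and-add from P = (24, 21):
  bit 0 = 1: acc = O + (24, 21) = (24, 21)
  bit 1 = 1: acc = (24, 21) + (15, 1) = (0, 22)
  bit 2 = 0: acc unchanged = (0, 22)
  bit 3 = 1: acc = (0, 22) + (7, 0) = (13, 10)

11P = (13, 10)


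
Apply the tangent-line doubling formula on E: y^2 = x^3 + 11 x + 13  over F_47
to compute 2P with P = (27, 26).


Doubling: s = (3 x1^2 + a) / (2 y1)
s = (3*27^2 + 11) / (2*26) mod 47 = 26
x3 = s^2 - 2 x1 mod 47 = 26^2 - 2*27 = 11
y3 = s (x1 - x3) - y1 mod 47 = 26 * (27 - 11) - 26 = 14

2P = (11, 14)


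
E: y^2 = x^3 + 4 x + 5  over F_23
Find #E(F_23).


For each x in F_23, count y with y^2 = x^3 + 4 x + 5 mod 23:
  x = 4: RHS = 16, y in [4, 19]  -> 2 point(s)
  x = 5: RHS = 12, y in [9, 14]  -> 2 point(s)
  x = 7: RHS = 8, y in [10, 13]  -> 2 point(s)
  x = 11: RHS = 0, y in [0]  -> 1 point(s)
  x = 13: RHS = 0, y in [0]  -> 1 point(s)
  x = 15: RHS = 13, y in [6, 17]  -> 2 point(s)
  x = 16: RHS = 2, y in [5, 18]  -> 2 point(s)
  x = 17: RHS = 18, y in [8, 15]  -> 2 point(s)
  x = 20: RHS = 12, y in [9, 14]  -> 2 point(s)
  x = 21: RHS = 12, y in [9, 14]  -> 2 point(s)
  x = 22: RHS = 0, y in [0]  -> 1 point(s)
Affine points: 19. Add the point at infinity: total = 20.

#E(F_23) = 20


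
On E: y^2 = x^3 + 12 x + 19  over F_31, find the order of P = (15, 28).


Compute successive multiples of P until we hit O:
  1P = (15, 28)
  2P = (6, 11)
  3P = (4, 10)
  4P = (28, 24)
  5P = (29, 24)
  6P = (1, 30)
  7P = (3, 19)
  8P = (0, 22)
  ... (continuing to 20P)
  20P = O

ord(P) = 20


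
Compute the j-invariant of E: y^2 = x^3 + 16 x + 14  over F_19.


Delta = -16(4 a^3 + 27 b^2) mod 19 = 10
-1728 * (4 a)^3 = -1728 * (4*16)^3 mod 19 = 1
j = 1 * 10^(-1) mod 19 = 2

j = 2 (mod 19)


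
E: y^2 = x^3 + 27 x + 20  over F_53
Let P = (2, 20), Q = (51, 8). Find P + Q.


P != Q, so use the chord formula.
s = (y2 - y1) / (x2 - x1) = (41) / (49) mod 53 = 3
x3 = s^2 - x1 - x2 mod 53 = 3^2 - 2 - 51 = 9
y3 = s (x1 - x3) - y1 mod 53 = 3 * (2 - 9) - 20 = 12

P + Q = (9, 12)


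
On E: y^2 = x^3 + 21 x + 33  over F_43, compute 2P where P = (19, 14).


Doubling: s = (3 x1^2 + a) / (2 y1)
s = (3*19^2 + 21) / (2*14) mod 43 = 21
x3 = s^2 - 2 x1 mod 43 = 21^2 - 2*19 = 16
y3 = s (x1 - x3) - y1 mod 43 = 21 * (19 - 16) - 14 = 6

2P = (16, 6)


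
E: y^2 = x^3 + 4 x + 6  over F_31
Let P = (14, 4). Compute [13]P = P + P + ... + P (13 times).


k = 13 = 1101_2 (binary, LSB first: 1011)
Double-and-add from P = (14, 4):
  bit 0 = 1: acc = O + (14, 4) = (14, 4)
  bit 1 = 0: acc unchanged = (14, 4)
  bit 2 = 1: acc = (14, 4) + (25, 13) = (27, 22)
  bit 3 = 1: acc = (27, 22) + (19, 20) = (18, 19)

13P = (18, 19)


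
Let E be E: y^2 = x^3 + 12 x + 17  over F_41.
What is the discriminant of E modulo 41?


4 a^3 + 27 b^2 = 4*12^3 + 27*17^2 = 6912 + 7803 = 14715
Delta = -16 * (14715) = -235440
Delta mod 41 = 23

Delta = 23 (mod 41)


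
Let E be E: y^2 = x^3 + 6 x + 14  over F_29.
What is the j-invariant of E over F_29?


Delta = -16(4 a^3 + 27 b^2) mod 29 = 17
-1728 * (4 a)^3 = -1728 * (4*6)^3 mod 29 = 8
j = 8 * 17^(-1) mod 29 = 9

j = 9 (mod 29)


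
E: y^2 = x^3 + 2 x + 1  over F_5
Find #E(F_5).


For each x in F_5, count y with y^2 = x^3 + 2 x + 1 mod 5:
  x = 0: RHS = 1, y in [1, 4]  -> 2 point(s)
  x = 1: RHS = 4, y in [2, 3]  -> 2 point(s)
  x = 3: RHS = 4, y in [2, 3]  -> 2 point(s)
Affine points: 6. Add the point at infinity: total = 7.

#E(F_5) = 7


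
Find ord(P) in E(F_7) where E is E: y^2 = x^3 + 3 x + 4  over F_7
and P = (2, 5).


Compute successive multiples of P until we hit O:
  1P = (2, 5)
  2P = (0, 5)
  3P = (5, 2)
  4P = (1, 1)
  5P = (6, 0)
  6P = (1, 6)
  7P = (5, 5)
  8P = (0, 2)
  ... (continuing to 10P)
  10P = O

ord(P) = 10


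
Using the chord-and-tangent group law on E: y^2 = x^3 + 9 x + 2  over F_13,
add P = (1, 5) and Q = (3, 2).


P != Q, so use the chord formula.
s = (y2 - y1) / (x2 - x1) = (10) / (2) mod 13 = 5
x3 = s^2 - x1 - x2 mod 13 = 5^2 - 1 - 3 = 8
y3 = s (x1 - x3) - y1 mod 13 = 5 * (1 - 8) - 5 = 12

P + Q = (8, 12)


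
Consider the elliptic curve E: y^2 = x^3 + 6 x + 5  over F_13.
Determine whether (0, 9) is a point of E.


Check whether y^2 = x^3 + 6 x + 5 (mod 13) for (x, y) = (0, 9).
LHS: y^2 = 9^2 mod 13 = 3
RHS: x^3 + 6 x + 5 = 0^3 + 6*0 + 5 mod 13 = 5
LHS != RHS

No, not on the curve


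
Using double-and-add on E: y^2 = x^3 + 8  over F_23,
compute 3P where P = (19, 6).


k = 3 = 11_2 (binary, LSB first: 11)
Double-and-add from P = (19, 6):
  bit 0 = 1: acc = O + (19, 6) = (19, 6)
  bit 1 = 1: acc = (19, 6) + (1, 20) = (9, 22)

3P = (9, 22)


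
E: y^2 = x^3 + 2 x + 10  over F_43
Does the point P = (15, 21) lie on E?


Check whether y^2 = x^3 + 2 x + 10 (mod 43) for (x, y) = (15, 21).
LHS: y^2 = 21^2 mod 43 = 11
RHS: x^3 + 2 x + 10 = 15^3 + 2*15 + 10 mod 43 = 18
LHS != RHS

No, not on the curve


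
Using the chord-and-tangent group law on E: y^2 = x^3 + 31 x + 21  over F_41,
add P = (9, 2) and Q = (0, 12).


P != Q, so use the chord formula.
s = (y2 - y1) / (x2 - x1) = (10) / (32) mod 41 = 8
x3 = s^2 - x1 - x2 mod 41 = 8^2 - 9 - 0 = 14
y3 = s (x1 - x3) - y1 mod 41 = 8 * (9 - 14) - 2 = 40

P + Q = (14, 40)


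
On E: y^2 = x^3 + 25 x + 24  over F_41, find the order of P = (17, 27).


Compute successive multiples of P until we hit O:
  1P = (17, 27)
  2P = (27, 28)
  3P = (13, 39)
  4P = (20, 23)
  5P = (24, 37)
  6P = (33, 38)
  7P = (40, 11)
  8P = (2, 0)
  ... (continuing to 16P)
  16P = O

ord(P) = 16


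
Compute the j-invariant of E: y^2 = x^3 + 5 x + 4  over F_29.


Delta = -16(4 a^3 + 27 b^2) mod 29 = 23
-1728 * (4 a)^3 = -1728 * (4*5)^3 mod 29 = 10
j = 10 * 23^(-1) mod 29 = 8

j = 8 (mod 29)


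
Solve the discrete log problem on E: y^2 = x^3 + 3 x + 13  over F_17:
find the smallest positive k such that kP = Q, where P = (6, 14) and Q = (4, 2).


Enumerate multiples of P until we hit Q = (4, 2):
  1P = (6, 14)
  2P = (3, 7)
  3P = (4, 2)
Match found at i = 3.

k = 3


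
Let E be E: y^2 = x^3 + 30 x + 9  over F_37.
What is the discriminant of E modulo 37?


4 a^3 + 27 b^2 = 4*30^3 + 27*9^2 = 108000 + 2187 = 110187
Delta = -16 * (110187) = -1762992
Delta mod 37 = 21

Delta = 21 (mod 37)


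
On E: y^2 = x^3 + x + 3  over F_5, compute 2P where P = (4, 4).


Doubling: s = (3 x1^2 + a) / (2 y1)
s = (3*4^2 + 1) / (2*4) mod 5 = 3
x3 = s^2 - 2 x1 mod 5 = 3^2 - 2*4 = 1
y3 = s (x1 - x3) - y1 mod 5 = 3 * (4 - 1) - 4 = 0

2P = (1, 0)


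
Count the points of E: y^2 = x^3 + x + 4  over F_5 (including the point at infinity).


For each x in F_5, count y with y^2 = x^3 + 1 x + 4 mod 5:
  x = 0: RHS = 4, y in [2, 3]  -> 2 point(s)
  x = 1: RHS = 1, y in [1, 4]  -> 2 point(s)
  x = 2: RHS = 4, y in [2, 3]  -> 2 point(s)
  x = 3: RHS = 4, y in [2, 3]  -> 2 point(s)
Affine points: 8. Add the point at infinity: total = 9.

#E(F_5) = 9


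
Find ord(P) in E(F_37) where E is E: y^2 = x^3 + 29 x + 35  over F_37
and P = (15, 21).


Compute successive multiples of P until we hit O:
  1P = (15, 21)
  2P = (10, 17)
  3P = (23, 17)
  4P = (27, 22)
  5P = (4, 20)
  6P = (7, 10)
  7P = (14, 22)
  8P = (9, 10)
  ... (continuing to 39P)
  39P = O

ord(P) = 39


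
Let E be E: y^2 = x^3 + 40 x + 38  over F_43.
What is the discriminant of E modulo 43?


4 a^3 + 27 b^2 = 4*40^3 + 27*38^2 = 256000 + 38988 = 294988
Delta = -16 * (294988) = -4719808
Delta mod 43 = 1

Delta = 1 (mod 43)


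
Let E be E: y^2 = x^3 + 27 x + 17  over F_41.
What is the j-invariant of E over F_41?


Delta = -16(4 a^3 + 27 b^2) mod 41 = 10
-1728 * (4 a)^3 = -1728 * (4*27)^3 mod 41 = 37
j = 37 * 10^(-1) mod 41 = 16

j = 16 (mod 41)


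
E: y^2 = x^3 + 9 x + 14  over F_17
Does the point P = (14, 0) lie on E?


Check whether y^2 = x^3 + 9 x + 14 (mod 17) for (x, y) = (14, 0).
LHS: y^2 = 0^2 mod 17 = 0
RHS: x^3 + 9 x + 14 = 14^3 + 9*14 + 14 mod 17 = 11
LHS != RHS

No, not on the curve


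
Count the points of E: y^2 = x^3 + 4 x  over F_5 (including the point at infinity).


For each x in F_5, count y with y^2 = x^3 + 4 x + 0 mod 5:
  x = 0: RHS = 0, y in [0]  -> 1 point(s)
  x = 1: RHS = 0, y in [0]  -> 1 point(s)
  x = 2: RHS = 1, y in [1, 4]  -> 2 point(s)
  x = 3: RHS = 4, y in [2, 3]  -> 2 point(s)
  x = 4: RHS = 0, y in [0]  -> 1 point(s)
Affine points: 7. Add the point at infinity: total = 8.

#E(F_5) = 8


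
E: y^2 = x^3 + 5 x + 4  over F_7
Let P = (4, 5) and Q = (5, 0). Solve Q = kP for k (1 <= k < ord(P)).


Enumerate multiples of P until we hit Q = (5, 0):
  1P = (4, 5)
  2P = (0, 5)
  3P = (3, 2)
  4P = (2, 1)
  5P = (5, 0)
Match found at i = 5.

k = 5


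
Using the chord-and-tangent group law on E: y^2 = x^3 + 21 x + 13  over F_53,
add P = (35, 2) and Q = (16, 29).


P != Q, so use the chord formula.
s = (y2 - y1) / (x2 - x1) = (27) / (34) mod 53 = 46
x3 = s^2 - x1 - x2 mod 53 = 46^2 - 35 - 16 = 51
y3 = s (x1 - x3) - y1 mod 53 = 46 * (35 - 51) - 2 = 4

P + Q = (51, 4)


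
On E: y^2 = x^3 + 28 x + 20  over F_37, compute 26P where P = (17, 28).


k = 26 = 11010_2 (binary, LSB first: 01011)
Double-and-add from P = (17, 28):
  bit 0 = 0: acc unchanged = O
  bit 1 = 1: acc = O + (14, 14) = (14, 14)
  bit 2 = 0: acc unchanged = (14, 14)
  bit 3 = 1: acc = (14, 14) + (6, 16) = (24, 7)
  bit 4 = 1: acc = (24, 7) + (13, 19) = (7, 35)

26P = (7, 35)


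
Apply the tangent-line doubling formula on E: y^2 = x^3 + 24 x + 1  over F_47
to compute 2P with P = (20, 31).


Doubling: s = (3 x1^2 + a) / (2 y1)
s = (3*20^2 + 24) / (2*31) mod 47 = 44
x3 = s^2 - 2 x1 mod 47 = 44^2 - 2*20 = 16
y3 = s (x1 - x3) - y1 mod 47 = 44 * (20 - 16) - 31 = 4

2P = (16, 4)


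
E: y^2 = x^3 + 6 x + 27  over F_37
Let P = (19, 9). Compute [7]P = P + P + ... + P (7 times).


k = 7 = 111_2 (binary, LSB first: 111)
Double-and-add from P = (19, 9):
  bit 0 = 1: acc = O + (19, 9) = (19, 9)
  bit 1 = 1: acc = (19, 9) + (24, 3) = (28, 24)
  bit 2 = 1: acc = (28, 24) + (1, 21) = (24, 34)

7P = (24, 34)


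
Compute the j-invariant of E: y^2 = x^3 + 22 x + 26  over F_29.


Delta = -16(4 a^3 + 27 b^2) mod 29 = 26
-1728 * (4 a)^3 = -1728 * (4*22)^3 mod 29 = 12
j = 12 * 26^(-1) mod 29 = 25

j = 25 (mod 29)


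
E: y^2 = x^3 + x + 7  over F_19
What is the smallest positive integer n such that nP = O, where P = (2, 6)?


Compute successive multiples of P until we hit O:
  1P = (2, 6)
  2P = (1, 3)
  3P = (6, 1)
  4P = (9, 17)
  5P = (0, 8)
  6P = (18, 10)
  7P = (5, 17)
  8P = (17, 15)
  ... (continuing to 18P)
  18P = O

ord(P) = 18


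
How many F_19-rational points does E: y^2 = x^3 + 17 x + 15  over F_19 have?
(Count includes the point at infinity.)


For each x in F_19, count y with y^2 = x^3 + 17 x + 15 mod 19:
  x = 2: RHS = 0, y in [0]  -> 1 point(s)
  x = 3: RHS = 17, y in [6, 13]  -> 2 point(s)
  x = 5: RHS = 16, y in [4, 15]  -> 2 point(s)
  x = 8: RHS = 17, y in [6, 13]  -> 2 point(s)
  x = 9: RHS = 4, y in [2, 17]  -> 2 point(s)
  x = 10: RHS = 7, y in [8, 11]  -> 2 point(s)
  x = 12: RHS = 9, y in [3, 16]  -> 2 point(s)
  x = 13: RHS = 1, y in [1, 18]  -> 2 point(s)
  x = 15: RHS = 16, y in [4, 15]  -> 2 point(s)
  x = 17: RHS = 11, y in [7, 12]  -> 2 point(s)
  x = 18: RHS = 16, y in [4, 15]  -> 2 point(s)
Affine points: 21. Add the point at infinity: total = 22.

#E(F_19) = 22


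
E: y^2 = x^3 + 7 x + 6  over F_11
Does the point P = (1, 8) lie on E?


Check whether y^2 = x^3 + 7 x + 6 (mod 11) for (x, y) = (1, 8).
LHS: y^2 = 8^2 mod 11 = 9
RHS: x^3 + 7 x + 6 = 1^3 + 7*1 + 6 mod 11 = 3
LHS != RHS

No, not on the curve


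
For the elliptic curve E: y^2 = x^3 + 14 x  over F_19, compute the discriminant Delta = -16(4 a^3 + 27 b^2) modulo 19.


4 a^3 + 27 b^2 = 4*14^3 + 27*0^2 = 10976 + 0 = 10976
Delta = -16 * (10976) = -175616
Delta mod 19 = 1

Delta = 1 (mod 19)


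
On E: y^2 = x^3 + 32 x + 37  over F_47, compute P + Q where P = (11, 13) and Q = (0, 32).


P != Q, so use the chord formula.
s = (y2 - y1) / (x2 - x1) = (19) / (36) mod 47 = 41
x3 = s^2 - x1 - x2 mod 47 = 41^2 - 11 - 0 = 25
y3 = s (x1 - x3) - y1 mod 47 = 41 * (11 - 25) - 13 = 24

P + Q = (25, 24)


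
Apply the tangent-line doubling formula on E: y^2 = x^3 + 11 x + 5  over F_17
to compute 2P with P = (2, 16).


Doubling: s = (3 x1^2 + a) / (2 y1)
s = (3*2^2 + 11) / (2*16) mod 17 = 14
x3 = s^2 - 2 x1 mod 17 = 14^2 - 2*2 = 5
y3 = s (x1 - x3) - y1 mod 17 = 14 * (2 - 5) - 16 = 10

2P = (5, 10)


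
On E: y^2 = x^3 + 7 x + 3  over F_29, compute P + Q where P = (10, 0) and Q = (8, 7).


P != Q, so use the chord formula.
s = (y2 - y1) / (x2 - x1) = (7) / (27) mod 29 = 11
x3 = s^2 - x1 - x2 mod 29 = 11^2 - 10 - 8 = 16
y3 = s (x1 - x3) - y1 mod 29 = 11 * (10 - 16) - 0 = 21

P + Q = (16, 21)


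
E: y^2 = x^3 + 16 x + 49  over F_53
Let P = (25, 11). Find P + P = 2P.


Doubling: s = (3 x1^2 + a) / (2 y1)
s = (3*25^2 + 16) / (2*11) mod 53 = 45
x3 = s^2 - 2 x1 mod 53 = 45^2 - 2*25 = 14
y3 = s (x1 - x3) - y1 mod 53 = 45 * (25 - 14) - 11 = 7

2P = (14, 7)


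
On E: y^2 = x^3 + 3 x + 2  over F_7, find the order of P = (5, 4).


Compute successive multiples of P until we hit O:
  1P = (5, 4)
  2P = (5, 3)
  3P = O

ord(P) = 3


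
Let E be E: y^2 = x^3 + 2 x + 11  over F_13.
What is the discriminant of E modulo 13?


4 a^3 + 27 b^2 = 4*2^3 + 27*11^2 = 32 + 3267 = 3299
Delta = -16 * (3299) = -52784
Delta mod 13 = 9

Delta = 9 (mod 13)


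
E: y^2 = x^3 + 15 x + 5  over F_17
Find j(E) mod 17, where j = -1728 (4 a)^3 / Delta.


Delta = -16(4 a^3 + 27 b^2) mod 17 = 14
-1728 * (4 a)^3 = -1728 * (4*15)^3 mod 17 = 5
j = 5 * 14^(-1) mod 17 = 4

j = 4 (mod 17)


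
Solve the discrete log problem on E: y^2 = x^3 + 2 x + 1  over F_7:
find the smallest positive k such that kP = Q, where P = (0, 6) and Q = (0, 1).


Enumerate multiples of P until we hit Q = (0, 1):
  1P = (0, 6)
  2P = (1, 2)
  3P = (1, 5)
  4P = (0, 1)
Match found at i = 4.

k = 4


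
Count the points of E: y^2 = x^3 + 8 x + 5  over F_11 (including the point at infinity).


For each x in F_11, count y with y^2 = x^3 + 8 x + 5 mod 11:
  x = 0: RHS = 5, y in [4, 7]  -> 2 point(s)
  x = 1: RHS = 3, y in [5, 6]  -> 2 point(s)
  x = 3: RHS = 1, y in [1, 10]  -> 2 point(s)
  x = 5: RHS = 5, y in [4, 7]  -> 2 point(s)
  x = 6: RHS = 5, y in [4, 7]  -> 2 point(s)
  x = 8: RHS = 9, y in [3, 8]  -> 2 point(s)
  x = 9: RHS = 3, y in [5, 6]  -> 2 point(s)
Affine points: 14. Add the point at infinity: total = 15.

#E(F_11) = 15


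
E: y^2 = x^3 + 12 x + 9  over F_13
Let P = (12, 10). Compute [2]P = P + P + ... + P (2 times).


k = 2 = 10_2 (binary, LSB first: 01)
Double-and-add from P = (12, 10):
  bit 0 = 0: acc unchanged = O
  bit 1 = 1: acc = O + (5, 5) = (5, 5)

2P = (5, 5)


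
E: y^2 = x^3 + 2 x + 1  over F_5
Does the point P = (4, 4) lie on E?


Check whether y^2 = x^3 + 2 x + 1 (mod 5) for (x, y) = (4, 4).
LHS: y^2 = 4^2 mod 5 = 1
RHS: x^3 + 2 x + 1 = 4^3 + 2*4 + 1 mod 5 = 3
LHS != RHS

No, not on the curve


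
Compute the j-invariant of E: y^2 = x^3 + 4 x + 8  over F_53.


Delta = -16(4 a^3 + 27 b^2) mod 53 = 3
-1728 * (4 a)^3 = -1728 * (4*4)^3 mod 53 = 50
j = 50 * 3^(-1) mod 53 = 52

j = 52 (mod 53)


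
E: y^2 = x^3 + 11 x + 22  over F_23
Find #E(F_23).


For each x in F_23, count y with y^2 = x^3 + 11 x + 22 mod 23:
  x = 2: RHS = 6, y in [11, 12]  -> 2 point(s)
  x = 3: RHS = 13, y in [6, 17]  -> 2 point(s)
  x = 5: RHS = 18, y in [8, 15]  -> 2 point(s)
  x = 8: RHS = 1, y in [1, 22]  -> 2 point(s)
  x = 11: RHS = 2, y in [5, 18]  -> 2 point(s)
  x = 13: RHS = 16, y in [4, 19]  -> 2 point(s)
  x = 16: RHS = 16, y in [4, 19]  -> 2 point(s)
  x = 17: RHS = 16, y in [4, 19]  -> 2 point(s)
  x = 18: RHS = 3, y in [7, 16]  -> 2 point(s)
  x = 19: RHS = 6, y in [11, 12]  -> 2 point(s)
  x = 20: RHS = 8, y in [10, 13]  -> 2 point(s)
Affine points: 22. Add the point at infinity: total = 23.

#E(F_23) = 23


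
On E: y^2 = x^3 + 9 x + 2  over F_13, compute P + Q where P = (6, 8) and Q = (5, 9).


P != Q, so use the chord formula.
s = (y2 - y1) / (x2 - x1) = (1) / (12) mod 13 = 12
x3 = s^2 - x1 - x2 mod 13 = 12^2 - 6 - 5 = 3
y3 = s (x1 - x3) - y1 mod 13 = 12 * (6 - 3) - 8 = 2

P + Q = (3, 2)


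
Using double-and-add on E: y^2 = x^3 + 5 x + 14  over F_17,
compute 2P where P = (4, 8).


k = 2 = 10_2 (binary, LSB first: 01)
Double-and-add from P = (4, 8):
  bit 0 = 0: acc unchanged = O
  bit 1 = 1: acc = O + (13, 10) = (13, 10)

2P = (13, 10)


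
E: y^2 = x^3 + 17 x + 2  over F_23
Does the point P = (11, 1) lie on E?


Check whether y^2 = x^3 + 17 x + 2 (mod 23) for (x, y) = (11, 1).
LHS: y^2 = 1^2 mod 23 = 1
RHS: x^3 + 17 x + 2 = 11^3 + 17*11 + 2 mod 23 = 2
LHS != RHS

No, not on the curve


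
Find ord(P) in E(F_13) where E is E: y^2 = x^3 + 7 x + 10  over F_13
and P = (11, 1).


Compute successive multiples of P until we hit O:
  1P = (11, 1)
  2P = (0, 6)
  3P = (5, 1)
  4P = (10, 12)
  5P = (9, 3)
  6P = (7, 8)
  7P = (7, 5)
  8P = (9, 10)
  ... (continuing to 13P)
  13P = O

ord(P) = 13


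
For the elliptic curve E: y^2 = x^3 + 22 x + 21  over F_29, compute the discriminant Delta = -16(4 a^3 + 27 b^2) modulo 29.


4 a^3 + 27 b^2 = 4*22^3 + 27*21^2 = 42592 + 11907 = 54499
Delta = -16 * (54499) = -871984
Delta mod 29 = 17

Delta = 17 (mod 29)


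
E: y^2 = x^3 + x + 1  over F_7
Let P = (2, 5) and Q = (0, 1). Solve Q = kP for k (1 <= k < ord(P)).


Enumerate multiples of P until we hit Q = (0, 1):
  1P = (2, 5)
  2P = (0, 6)
  3P = (0, 1)
Match found at i = 3.

k = 3


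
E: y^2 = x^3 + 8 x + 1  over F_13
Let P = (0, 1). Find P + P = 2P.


Doubling: s = (3 x1^2 + a) / (2 y1)
s = (3*0^2 + 8) / (2*1) mod 13 = 4
x3 = s^2 - 2 x1 mod 13 = 4^2 - 2*0 = 3
y3 = s (x1 - x3) - y1 mod 13 = 4 * (0 - 3) - 1 = 0

2P = (3, 0)


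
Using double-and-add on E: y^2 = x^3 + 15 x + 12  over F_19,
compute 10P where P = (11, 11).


k = 10 = 1010_2 (binary, LSB first: 0101)
Double-and-add from P = (11, 11):
  bit 0 = 0: acc unchanged = O
  bit 1 = 1: acc = O + (8, 6) = (8, 6)
  bit 2 = 0: acc unchanged = (8, 6)
  bit 3 = 1: acc = (8, 6) + (1, 16) = (7, 17)

10P = (7, 17)


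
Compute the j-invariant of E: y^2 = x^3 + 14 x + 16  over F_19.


Delta = -16(4 a^3 + 27 b^2) mod 19 = 8
-1728 * (4 a)^3 = -1728 * (4*14)^3 mod 19 = 18
j = 18 * 8^(-1) mod 19 = 7

j = 7 (mod 19)


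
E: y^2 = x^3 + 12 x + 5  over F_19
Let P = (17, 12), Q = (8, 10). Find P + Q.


P != Q, so use the chord formula.
s = (y2 - y1) / (x2 - x1) = (17) / (10) mod 19 = 15
x3 = s^2 - x1 - x2 mod 19 = 15^2 - 17 - 8 = 10
y3 = s (x1 - x3) - y1 mod 19 = 15 * (17 - 10) - 12 = 17

P + Q = (10, 17)


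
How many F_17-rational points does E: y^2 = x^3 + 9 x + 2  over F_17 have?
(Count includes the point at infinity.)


For each x in F_17, count y with y^2 = x^3 + 9 x + 2 mod 17:
  x = 0: RHS = 2, y in [6, 11]  -> 2 point(s)
  x = 4: RHS = 0, y in [0]  -> 1 point(s)
  x = 5: RHS = 2, y in [6, 11]  -> 2 point(s)
  x = 6: RHS = 0, y in [0]  -> 1 point(s)
  x = 7: RHS = 0, y in [0]  -> 1 point(s)
  x = 8: RHS = 8, y in [5, 12]  -> 2 point(s)
  x = 9: RHS = 13, y in [8, 9]  -> 2 point(s)
  x = 10: RHS = 4, y in [2, 15]  -> 2 point(s)
  x = 11: RHS = 4, y in [2, 15]  -> 2 point(s)
  x = 12: RHS = 2, y in [6, 11]  -> 2 point(s)
  x = 13: RHS = 4, y in [2, 15]  -> 2 point(s)
  x = 14: RHS = 16, y in [4, 13]  -> 2 point(s)
  x = 16: RHS = 9, y in [3, 14]  -> 2 point(s)
Affine points: 23. Add the point at infinity: total = 24.

#E(F_17) = 24


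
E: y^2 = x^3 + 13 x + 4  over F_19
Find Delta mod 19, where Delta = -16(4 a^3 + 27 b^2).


4 a^3 + 27 b^2 = 4*13^3 + 27*4^2 = 8788 + 432 = 9220
Delta = -16 * (9220) = -147520
Delta mod 19 = 15

Delta = 15 (mod 19)


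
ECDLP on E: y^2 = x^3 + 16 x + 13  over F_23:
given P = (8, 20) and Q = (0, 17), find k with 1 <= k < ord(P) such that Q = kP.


Enumerate multiples of P until we hit Q = (0, 17):
  1P = (8, 20)
  2P = (0, 17)
Match found at i = 2.

k = 2


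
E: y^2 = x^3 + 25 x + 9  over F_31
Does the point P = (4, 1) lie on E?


Check whether y^2 = x^3 + 25 x + 9 (mod 31) for (x, y) = (4, 1).
LHS: y^2 = 1^2 mod 31 = 1
RHS: x^3 + 25 x + 9 = 4^3 + 25*4 + 9 mod 31 = 18
LHS != RHS

No, not on the curve


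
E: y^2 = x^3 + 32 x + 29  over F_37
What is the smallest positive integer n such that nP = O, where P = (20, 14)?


Compute successive multiples of P until we hit O:
  1P = (20, 14)
  2P = (9, 26)
  3P = (15, 31)
  4P = (18, 31)
  5P = (25, 10)
  6P = (3, 2)
  7P = (4, 6)
  8P = (4, 31)
  ... (continuing to 15P)
  15P = O

ord(P) = 15


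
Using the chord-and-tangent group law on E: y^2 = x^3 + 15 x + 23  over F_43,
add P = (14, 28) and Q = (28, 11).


P != Q, so use the chord formula.
s = (y2 - y1) / (x2 - x1) = (26) / (14) mod 43 = 8
x3 = s^2 - x1 - x2 mod 43 = 8^2 - 14 - 28 = 22
y3 = s (x1 - x3) - y1 mod 43 = 8 * (14 - 22) - 28 = 37

P + Q = (22, 37)


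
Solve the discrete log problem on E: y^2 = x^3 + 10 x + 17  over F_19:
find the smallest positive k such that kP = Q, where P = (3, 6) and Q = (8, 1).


Enumerate multiples of P until we hit Q = (8, 1):
  1P = (3, 6)
  2P = (1, 16)
  3P = (2, 8)
  4P = (18, 5)
  5P = (4, 8)
  6P = (16, 6)
  7P = (0, 13)
  8P = (13, 11)
  9P = (8, 1)
Match found at i = 9.

k = 9


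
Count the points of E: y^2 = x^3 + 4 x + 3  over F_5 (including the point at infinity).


For each x in F_5, count y with y^2 = x^3 + 4 x + 3 mod 5:
  x = 2: RHS = 4, y in [2, 3]  -> 2 point(s)
Affine points: 2. Add the point at infinity: total = 3.

#E(F_5) = 3


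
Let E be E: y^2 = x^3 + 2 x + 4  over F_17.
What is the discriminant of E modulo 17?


4 a^3 + 27 b^2 = 4*2^3 + 27*4^2 = 32 + 432 = 464
Delta = -16 * (464) = -7424
Delta mod 17 = 5

Delta = 5 (mod 17)


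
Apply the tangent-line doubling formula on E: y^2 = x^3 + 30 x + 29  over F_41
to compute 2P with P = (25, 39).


Doubling: s = (3 x1^2 + a) / (2 y1)
s = (3*25^2 + 30) / (2*39) mod 41 = 26
x3 = s^2 - 2 x1 mod 41 = 26^2 - 2*25 = 11
y3 = s (x1 - x3) - y1 mod 41 = 26 * (25 - 11) - 39 = 38

2P = (11, 38)


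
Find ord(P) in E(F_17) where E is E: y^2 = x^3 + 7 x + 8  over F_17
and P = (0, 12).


Compute successive multiples of P until we hit O:
  1P = (0, 12)
  2P = (1, 4)
  3P = (12, 16)
  4P = (7, 14)
  5P = (8, 10)
  6P = (8, 7)
  7P = (7, 3)
  8P = (12, 1)
  ... (continuing to 11P)
  11P = O

ord(P) = 11


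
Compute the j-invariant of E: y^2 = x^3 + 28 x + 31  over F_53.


Delta = -16(4 a^3 + 27 b^2) mod 53 = 46
-1728 * (4 a)^3 = -1728 * (4*28)^3 mod 53 = 31
j = 31 * 46^(-1) mod 53 = 41

j = 41 (mod 53)


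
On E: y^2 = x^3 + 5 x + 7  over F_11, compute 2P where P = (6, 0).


k = 2 = 10_2 (binary, LSB first: 01)
Double-and-add from P = (6, 0):
  bit 0 = 0: acc unchanged = O
  bit 1 = 1: acc = O + O = O

2P = O


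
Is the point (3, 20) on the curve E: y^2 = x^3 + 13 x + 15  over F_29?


Check whether y^2 = x^3 + 13 x + 15 (mod 29) for (x, y) = (3, 20).
LHS: y^2 = 20^2 mod 29 = 23
RHS: x^3 + 13 x + 15 = 3^3 + 13*3 + 15 mod 29 = 23
LHS = RHS

Yes, on the curve


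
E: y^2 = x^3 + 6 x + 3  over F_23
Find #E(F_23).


For each x in F_23, count y with y^2 = x^3 + 6 x + 3 mod 23:
  x = 0: RHS = 3, y in [7, 16]  -> 2 point(s)
  x = 2: RHS = 0, y in [0]  -> 1 point(s)
  x = 3: RHS = 2, y in [5, 18]  -> 2 point(s)
  x = 6: RHS = 2, y in [5, 18]  -> 2 point(s)
  x = 9: RHS = 4, y in [2, 21]  -> 2 point(s)
  x = 12: RHS = 9, y in [3, 20]  -> 2 point(s)
  x = 13: RHS = 1, y in [1, 22]  -> 2 point(s)
  x = 14: RHS = 2, y in [5, 18]  -> 2 point(s)
  x = 15: RHS = 18, y in [8, 15]  -> 2 point(s)
  x = 16: RHS = 9, y in [3, 20]  -> 2 point(s)
  x = 17: RHS = 4, y in [2, 21]  -> 2 point(s)
  x = 18: RHS = 9, y in [3, 20]  -> 2 point(s)
  x = 20: RHS = 4, y in [2, 21]  -> 2 point(s)
  x = 21: RHS = 6, y in [11, 12]  -> 2 point(s)
Affine points: 27. Add the point at infinity: total = 28.

#E(F_23) = 28


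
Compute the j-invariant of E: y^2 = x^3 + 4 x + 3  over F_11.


Delta = -16(4 a^3 + 27 b^2) mod 11 = 2
-1728 * (4 a)^3 = -1728 * (4*4)^3 mod 11 = 7
j = 7 * 2^(-1) mod 11 = 9

j = 9 (mod 11)


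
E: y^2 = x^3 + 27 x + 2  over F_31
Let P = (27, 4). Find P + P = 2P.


Doubling: s = (3 x1^2 + a) / (2 y1)
s = (3*27^2 + 27) / (2*4) mod 31 = 21
x3 = s^2 - 2 x1 mod 31 = 21^2 - 2*27 = 15
y3 = s (x1 - x3) - y1 mod 31 = 21 * (27 - 15) - 4 = 0

2P = (15, 0)


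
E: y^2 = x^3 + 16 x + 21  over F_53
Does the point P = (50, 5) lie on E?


Check whether y^2 = x^3 + 16 x + 21 (mod 53) for (x, y) = (50, 5).
LHS: y^2 = 5^2 mod 53 = 25
RHS: x^3 + 16 x + 21 = 50^3 + 16*50 + 21 mod 53 = 52
LHS != RHS

No, not on the curve


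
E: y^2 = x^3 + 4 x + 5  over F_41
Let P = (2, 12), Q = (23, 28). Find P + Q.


P != Q, so use the chord formula.
s = (y2 - y1) / (x2 - x1) = (16) / (21) mod 41 = 32
x3 = s^2 - x1 - x2 mod 41 = 32^2 - 2 - 23 = 15
y3 = s (x1 - x3) - y1 mod 41 = 32 * (2 - 15) - 12 = 23

P + Q = (15, 23)


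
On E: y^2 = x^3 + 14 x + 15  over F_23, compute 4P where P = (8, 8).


k = 4 = 100_2 (binary, LSB first: 001)
Double-and-add from P = (8, 8):
  bit 0 = 0: acc unchanged = O
  bit 1 = 0: acc unchanged = O
  bit 2 = 1: acc = O + (5, 7) = (5, 7)

4P = (5, 7)


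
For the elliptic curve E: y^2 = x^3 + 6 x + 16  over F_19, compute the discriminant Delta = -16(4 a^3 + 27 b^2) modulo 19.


4 a^3 + 27 b^2 = 4*6^3 + 27*16^2 = 864 + 6912 = 7776
Delta = -16 * (7776) = -124416
Delta mod 19 = 15

Delta = 15 (mod 19)


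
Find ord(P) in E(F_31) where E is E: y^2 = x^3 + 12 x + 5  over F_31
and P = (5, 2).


Compute successive multiples of P until we hit O:
  1P = (5, 2)
  2P = (0, 6)
  3P = (13, 23)
  4P = (1, 24)
  5P = (1, 7)
  6P = (13, 8)
  7P = (0, 25)
  8P = (5, 29)
  ... (continuing to 9P)
  9P = O

ord(P) = 9


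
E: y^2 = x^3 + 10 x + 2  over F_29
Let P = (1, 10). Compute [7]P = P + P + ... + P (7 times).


k = 7 = 111_2 (binary, LSB first: 111)
Double-and-add from P = (1, 10):
  bit 0 = 1: acc = O + (1, 10) = (1, 10)
  bit 1 = 1: acc = (1, 10) + (23, 25) = (9, 3)
  bit 2 = 1: acc = (9, 3) + (3, 28) = (11, 15)

7P = (11, 15)


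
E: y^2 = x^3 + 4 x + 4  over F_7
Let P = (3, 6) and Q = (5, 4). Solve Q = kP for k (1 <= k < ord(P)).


Enumerate multiples of P until we hit Q = (5, 4):
  1P = (3, 6)
  2P = (5, 4)
Match found at i = 2.

k = 2


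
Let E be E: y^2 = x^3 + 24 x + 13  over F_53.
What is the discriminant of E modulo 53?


4 a^3 + 27 b^2 = 4*24^3 + 27*13^2 = 55296 + 4563 = 59859
Delta = -16 * (59859) = -957744
Delta mod 53 = 19

Delta = 19 (mod 53)


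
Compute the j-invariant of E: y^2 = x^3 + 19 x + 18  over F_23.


Delta = -16(4 a^3 + 27 b^2) mod 23 = 12
-1728 * (4 a)^3 = -1728 * (4*19)^3 mod 23 = 6
j = 6 * 12^(-1) mod 23 = 12

j = 12 (mod 23)


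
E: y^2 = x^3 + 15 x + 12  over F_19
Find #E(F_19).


For each x in F_19, count y with y^2 = x^3 + 15 x + 12 mod 19:
  x = 1: RHS = 9, y in [3, 16]  -> 2 point(s)
  x = 7: RHS = 4, y in [2, 17]  -> 2 point(s)
  x = 8: RHS = 17, y in [6, 13]  -> 2 point(s)
  x = 11: RHS = 7, y in [8, 11]  -> 2 point(s)
  x = 12: RHS = 1, y in [1, 18]  -> 2 point(s)
  x = 16: RHS = 16, y in [4, 15]  -> 2 point(s)
Affine points: 12. Add the point at infinity: total = 13.

#E(F_19) = 13


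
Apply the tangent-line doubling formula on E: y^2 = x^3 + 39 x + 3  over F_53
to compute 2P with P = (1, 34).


Doubling: s = (3 x1^2 + a) / (2 y1)
s = (3*1^2 + 39) / (2*34) mod 53 = 24
x3 = s^2 - 2 x1 mod 53 = 24^2 - 2*1 = 44
y3 = s (x1 - x3) - y1 mod 53 = 24 * (1 - 44) - 34 = 47

2P = (44, 47)


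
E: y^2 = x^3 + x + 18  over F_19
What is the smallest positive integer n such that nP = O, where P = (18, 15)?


Compute successive multiples of P until we hit O:
  1P = (18, 15)
  2P = (7, 8)
  3P = (1, 1)
  4P = (11, 12)
  5P = (15, 8)
  6P = (2, 16)
  7P = (16, 11)
  8P = (8, 5)
  ... (continuing to 19P)
  19P = O

ord(P) = 19


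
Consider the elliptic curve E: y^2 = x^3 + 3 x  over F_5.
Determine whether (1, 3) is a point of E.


Check whether y^2 = x^3 + 3 x + 0 (mod 5) for (x, y) = (1, 3).
LHS: y^2 = 3^2 mod 5 = 4
RHS: x^3 + 3 x + 0 = 1^3 + 3*1 + 0 mod 5 = 4
LHS = RHS

Yes, on the curve


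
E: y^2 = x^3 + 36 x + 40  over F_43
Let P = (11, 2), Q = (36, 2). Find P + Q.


P != Q, so use the chord formula.
s = (y2 - y1) / (x2 - x1) = (0) / (25) mod 43 = 0
x3 = s^2 - x1 - x2 mod 43 = 0^2 - 11 - 36 = 39
y3 = s (x1 - x3) - y1 mod 43 = 0 * (11 - 39) - 2 = 41

P + Q = (39, 41)


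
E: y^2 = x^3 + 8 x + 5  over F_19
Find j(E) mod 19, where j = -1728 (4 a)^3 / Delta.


Delta = -16(4 a^3 + 27 b^2) mod 19 = 18
-1728 * (4 a)^3 = -1728 * (4*8)^3 mod 19 = 12
j = 12 * 18^(-1) mod 19 = 7

j = 7 (mod 19)


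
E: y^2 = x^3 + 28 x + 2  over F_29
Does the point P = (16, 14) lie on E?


Check whether y^2 = x^3 + 28 x + 2 (mod 29) for (x, y) = (16, 14).
LHS: y^2 = 14^2 mod 29 = 22
RHS: x^3 + 28 x + 2 = 16^3 + 28*16 + 2 mod 29 = 22
LHS = RHS

Yes, on the curve


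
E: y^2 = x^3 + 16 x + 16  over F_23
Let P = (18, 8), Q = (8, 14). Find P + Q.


P != Q, so use the chord formula.
s = (y2 - y1) / (x2 - x1) = (6) / (13) mod 23 = 4
x3 = s^2 - x1 - x2 mod 23 = 4^2 - 18 - 8 = 13
y3 = s (x1 - x3) - y1 mod 23 = 4 * (18 - 13) - 8 = 12

P + Q = (13, 12)


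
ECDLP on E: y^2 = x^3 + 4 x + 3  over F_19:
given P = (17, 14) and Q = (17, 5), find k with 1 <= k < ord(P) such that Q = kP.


Enumerate multiples of P until we hit Q = (17, 5):
  1P = (17, 14)
  2P = (2, 0)
  3P = (17, 5)
Match found at i = 3.

k = 3


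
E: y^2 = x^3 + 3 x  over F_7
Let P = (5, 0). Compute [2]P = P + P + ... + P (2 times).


k = 2 = 10_2 (binary, LSB first: 01)
Double-and-add from P = (5, 0):
  bit 0 = 0: acc unchanged = O
  bit 1 = 1: acc = O + O = O

2P = O


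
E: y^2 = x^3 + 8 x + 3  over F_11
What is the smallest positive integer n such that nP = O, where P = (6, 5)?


Compute successive multiples of P until we hit O:
  1P = (6, 5)
  2P = (2, 4)
  3P = (1, 10)
  4P = (5, 5)
  5P = (0, 6)
  6P = (9, 1)
  7P = (10, 4)
  8P = (4, 0)
  ... (continuing to 16P)
  16P = O

ord(P) = 16


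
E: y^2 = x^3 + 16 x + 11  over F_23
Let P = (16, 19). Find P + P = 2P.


Doubling: s = (3 x1^2 + a) / (2 y1)
s = (3*16^2 + 16) / (2*19) mod 23 = 17
x3 = s^2 - 2 x1 mod 23 = 17^2 - 2*16 = 4
y3 = s (x1 - x3) - y1 mod 23 = 17 * (16 - 4) - 19 = 1

2P = (4, 1)


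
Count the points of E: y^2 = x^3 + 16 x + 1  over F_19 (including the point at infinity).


For each x in F_19, count y with y^2 = x^3 + 16 x + 1 mod 19:
  x = 0: RHS = 1, y in [1, 18]  -> 2 point(s)
  x = 3: RHS = 0, y in [0]  -> 1 point(s)
  x = 5: RHS = 16, y in [4, 15]  -> 2 point(s)
  x = 6: RHS = 9, y in [3, 16]  -> 2 point(s)
  x = 7: RHS = 0, y in [0]  -> 1 point(s)
  x = 9: RHS = 0, y in [0]  -> 1 point(s)
  x = 11: RHS = 7, y in [8, 11]  -> 2 point(s)
  x = 14: RHS = 5, y in [9, 10]  -> 2 point(s)
  x = 15: RHS = 6, y in [5, 14]  -> 2 point(s)
Affine points: 15. Add the point at infinity: total = 16.

#E(F_19) = 16


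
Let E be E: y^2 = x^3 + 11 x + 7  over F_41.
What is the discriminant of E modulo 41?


4 a^3 + 27 b^2 = 4*11^3 + 27*7^2 = 5324 + 1323 = 6647
Delta = -16 * (6647) = -106352
Delta mod 41 = 2

Delta = 2 (mod 41)


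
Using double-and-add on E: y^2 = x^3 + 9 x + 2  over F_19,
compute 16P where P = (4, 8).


k = 16 = 10000_2 (binary, LSB first: 00001)
Double-and-add from P = (4, 8):
  bit 0 = 0: acc unchanged = O
  bit 1 = 0: acc unchanged = O
  bit 2 = 0: acc unchanged = O
  bit 3 = 0: acc unchanged = O
  bit 4 = 1: acc = O + (18, 7) = (18, 7)

16P = (18, 7)


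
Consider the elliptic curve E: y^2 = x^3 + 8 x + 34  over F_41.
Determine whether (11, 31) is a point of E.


Check whether y^2 = x^3 + 8 x + 34 (mod 41) for (x, y) = (11, 31).
LHS: y^2 = 31^2 mod 41 = 18
RHS: x^3 + 8 x + 34 = 11^3 + 8*11 + 34 mod 41 = 18
LHS = RHS

Yes, on the curve


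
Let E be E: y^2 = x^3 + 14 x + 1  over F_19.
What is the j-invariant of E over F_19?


Delta = -16(4 a^3 + 27 b^2) mod 19 = 6
-1728 * (4 a)^3 = -1728 * (4*14)^3 mod 19 = 18
j = 18 * 6^(-1) mod 19 = 3

j = 3 (mod 19)


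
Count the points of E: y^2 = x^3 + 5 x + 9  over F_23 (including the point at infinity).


For each x in F_23, count y with y^2 = x^3 + 5 x + 9 mod 23:
  x = 0: RHS = 9, y in [3, 20]  -> 2 point(s)
  x = 2: RHS = 4, y in [2, 21]  -> 2 point(s)
  x = 4: RHS = 1, y in [1, 22]  -> 2 point(s)
  x = 6: RHS = 2, y in [5, 18]  -> 2 point(s)
  x = 8: RHS = 9, y in [3, 20]  -> 2 point(s)
  x = 9: RHS = 1, y in [1, 22]  -> 2 point(s)
  x = 10: RHS = 1, y in [1, 22]  -> 2 point(s)
  x = 12: RHS = 3, y in [7, 16]  -> 2 point(s)
  x = 15: RHS = 9, y in [3, 20]  -> 2 point(s)
  x = 17: RHS = 16, y in [4, 19]  -> 2 point(s)
  x = 20: RHS = 13, y in [6, 17]  -> 2 point(s)
  x = 22: RHS = 3, y in [7, 16]  -> 2 point(s)
Affine points: 24. Add the point at infinity: total = 25.

#E(F_23) = 25


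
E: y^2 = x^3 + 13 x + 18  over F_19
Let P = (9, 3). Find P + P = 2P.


Doubling: s = (3 x1^2 + a) / (2 y1)
s = (3*9^2 + 13) / (2*3) mod 19 = 11
x3 = s^2 - 2 x1 mod 19 = 11^2 - 2*9 = 8
y3 = s (x1 - x3) - y1 mod 19 = 11 * (9 - 8) - 3 = 8

2P = (8, 8)


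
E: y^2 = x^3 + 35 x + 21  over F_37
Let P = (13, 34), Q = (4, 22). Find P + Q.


P != Q, so use the chord formula.
s = (y2 - y1) / (x2 - x1) = (25) / (28) mod 37 = 26
x3 = s^2 - x1 - x2 mod 37 = 26^2 - 13 - 4 = 30
y3 = s (x1 - x3) - y1 mod 37 = 26 * (13 - 30) - 34 = 5

P + Q = (30, 5)


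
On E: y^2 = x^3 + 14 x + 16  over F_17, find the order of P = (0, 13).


Compute successive multiples of P until we hit O:
  1P = (0, 13)
  2P = (2, 16)
  3P = (13, 10)
  4P = (12, 12)
  5P = (3, 0)
  6P = (12, 5)
  7P = (13, 7)
  8P = (2, 1)
  ... (continuing to 10P)
  10P = O

ord(P) = 10


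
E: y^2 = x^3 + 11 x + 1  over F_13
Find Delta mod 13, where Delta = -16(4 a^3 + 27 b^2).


4 a^3 + 27 b^2 = 4*11^3 + 27*1^2 = 5324 + 27 = 5351
Delta = -16 * (5351) = -85616
Delta mod 13 = 2

Delta = 2 (mod 13)


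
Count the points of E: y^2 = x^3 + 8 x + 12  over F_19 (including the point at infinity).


For each x in F_19, count y with y^2 = x^3 + 8 x + 12 mod 19:
  x = 2: RHS = 17, y in [6, 13]  -> 2 point(s)
  x = 3: RHS = 6, y in [5, 14]  -> 2 point(s)
  x = 5: RHS = 6, y in [5, 14]  -> 2 point(s)
  x = 10: RHS = 9, y in [3, 16]  -> 2 point(s)
  x = 11: RHS = 6, y in [5, 14]  -> 2 point(s)
  x = 15: RHS = 11, y in [7, 12]  -> 2 point(s)
  x = 17: RHS = 7, y in [8, 11]  -> 2 point(s)
Affine points: 14. Add the point at infinity: total = 15.

#E(F_19) = 15


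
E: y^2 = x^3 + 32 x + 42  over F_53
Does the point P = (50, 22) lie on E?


Check whether y^2 = x^3 + 32 x + 42 (mod 53) for (x, y) = (50, 22).
LHS: y^2 = 22^2 mod 53 = 7
RHS: x^3 + 32 x + 42 = 50^3 + 32*50 + 42 mod 53 = 25
LHS != RHS

No, not on the curve


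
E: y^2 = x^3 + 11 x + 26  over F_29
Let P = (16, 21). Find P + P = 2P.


Doubling: s = (3 x1^2 + a) / (2 y1)
s = (3*16^2 + 11) / (2*21) mod 29 = 22
x3 = s^2 - 2 x1 mod 29 = 22^2 - 2*16 = 17
y3 = s (x1 - x3) - y1 mod 29 = 22 * (16 - 17) - 21 = 15

2P = (17, 15)


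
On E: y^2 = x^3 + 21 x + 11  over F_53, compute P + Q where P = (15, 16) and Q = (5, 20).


P != Q, so use the chord formula.
s = (y2 - y1) / (x2 - x1) = (4) / (43) mod 53 = 42
x3 = s^2 - x1 - x2 mod 53 = 42^2 - 15 - 5 = 48
y3 = s (x1 - x3) - y1 mod 53 = 42 * (15 - 48) - 16 = 29

P + Q = (48, 29)


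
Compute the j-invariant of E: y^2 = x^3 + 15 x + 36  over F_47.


Delta = -16(4 a^3 + 27 b^2) mod 47 = 4
-1728 * (4 a)^3 = -1728 * (4*15)^3 mod 47 = 9
j = 9 * 4^(-1) mod 47 = 14

j = 14 (mod 47)


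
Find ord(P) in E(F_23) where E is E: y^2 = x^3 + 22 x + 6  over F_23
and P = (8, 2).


Compute successive multiples of P until we hit O:
  1P = (8, 2)
  2P = (0, 12)
  3P = (18, 22)
  4P = (1, 12)
  5P = (9, 6)
  6P = (22, 11)
  7P = (17, 7)
  8P = (2, 9)
  ... (continuing to 22P)
  22P = O

ord(P) = 22


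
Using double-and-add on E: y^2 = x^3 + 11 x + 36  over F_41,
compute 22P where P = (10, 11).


k = 22 = 10110_2 (binary, LSB first: 01101)
Double-and-add from P = (10, 11):
  bit 0 = 0: acc unchanged = O
  bit 1 = 1: acc = O + (31, 22) = (31, 22)
  bit 2 = 1: acc = (31, 22) + (2, 5) = (12, 16)
  bit 3 = 0: acc unchanged = (12, 16)
  bit 4 = 1: acc = (12, 16) + (14, 8) = (31, 19)

22P = (31, 19)


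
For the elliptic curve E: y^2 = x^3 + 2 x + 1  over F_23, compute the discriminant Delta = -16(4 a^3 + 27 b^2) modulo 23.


4 a^3 + 27 b^2 = 4*2^3 + 27*1^2 = 32 + 27 = 59
Delta = -16 * (59) = -944
Delta mod 23 = 22

Delta = 22 (mod 23)


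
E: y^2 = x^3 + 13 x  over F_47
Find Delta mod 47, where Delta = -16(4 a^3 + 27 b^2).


4 a^3 + 27 b^2 = 4*13^3 + 27*0^2 = 8788 + 0 = 8788
Delta = -16 * (8788) = -140608
Delta mod 47 = 16

Delta = 16 (mod 47)


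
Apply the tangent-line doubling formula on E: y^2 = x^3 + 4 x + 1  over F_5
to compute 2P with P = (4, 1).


Doubling: s = (3 x1^2 + a) / (2 y1)
s = (3*4^2 + 4) / (2*1) mod 5 = 1
x3 = s^2 - 2 x1 mod 5 = 1^2 - 2*4 = 3
y3 = s (x1 - x3) - y1 mod 5 = 1 * (4 - 3) - 1 = 0

2P = (3, 0)


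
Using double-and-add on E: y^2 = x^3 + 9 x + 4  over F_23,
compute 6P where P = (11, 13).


k = 6 = 110_2 (binary, LSB first: 011)
Double-and-add from P = (11, 13):
  bit 0 = 0: acc unchanged = O
  bit 1 = 1: acc = O + (13, 15) = (13, 15)
  bit 2 = 1: acc = (13, 15) + (15, 15) = (18, 8)

6P = (18, 8)


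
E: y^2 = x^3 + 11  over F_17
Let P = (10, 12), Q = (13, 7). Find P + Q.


P != Q, so use the chord formula.
s = (y2 - y1) / (x2 - x1) = (12) / (3) mod 17 = 4
x3 = s^2 - x1 - x2 mod 17 = 4^2 - 10 - 13 = 10
y3 = s (x1 - x3) - y1 mod 17 = 4 * (10 - 10) - 12 = 5

P + Q = (10, 5)
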